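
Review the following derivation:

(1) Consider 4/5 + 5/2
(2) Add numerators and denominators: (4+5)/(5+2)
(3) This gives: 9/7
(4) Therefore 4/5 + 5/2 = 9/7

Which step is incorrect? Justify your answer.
Step 2: Add numerators and denominators: (4+5)/(5+2)

Step 2 incorrectly adds fractions by separately adding numerators and denominators. This is wrong. The correct method requires a common denominator: 4/5 + 5/2 = (4×2 + 5×5)/(5×2) = 33/10 = 33/10. The method used gives 9/7, which is different.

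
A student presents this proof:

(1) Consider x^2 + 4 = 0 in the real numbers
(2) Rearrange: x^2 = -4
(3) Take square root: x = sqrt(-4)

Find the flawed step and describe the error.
Step 3: Take square root: x = sqrt(-4)

Step 3 takes the square root of -4, which is negative. In the real number system, the square root of a negative number is undefined. The equation x^2 + 4 = 0 has no real solutions. Square roots of negative numbers only exist in the complex numbers.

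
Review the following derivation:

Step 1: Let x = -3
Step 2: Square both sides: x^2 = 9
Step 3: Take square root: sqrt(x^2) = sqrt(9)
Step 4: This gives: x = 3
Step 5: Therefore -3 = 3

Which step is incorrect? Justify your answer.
Step 4: This gives: x = 3

Step 4 incorrectly states that sqrt(x^2) = x. The correct identity is sqrt(x^2) = |x|. Since x = -3 < 0, we have sqrt(x^2) = |-3| = 3, not x = -3.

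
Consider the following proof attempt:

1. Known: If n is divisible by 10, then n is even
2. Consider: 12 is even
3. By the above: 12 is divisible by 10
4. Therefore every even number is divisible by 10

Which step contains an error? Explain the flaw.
Step 3: By the above: 12 is divisible by 10

Step 3 commits the fallacy of affirming the consequent. The known fact 'divisible by 10 → even' does NOT imply 'even → divisible by 10'. That would be the converse, which is false. For example, 12 is even but 12 ÷ 10 = 1.20, which is not an integer.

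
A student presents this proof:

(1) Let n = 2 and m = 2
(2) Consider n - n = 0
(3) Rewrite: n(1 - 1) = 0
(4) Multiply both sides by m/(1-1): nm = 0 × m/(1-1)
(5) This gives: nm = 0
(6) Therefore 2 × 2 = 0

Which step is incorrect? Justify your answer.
Step 4: Multiply both sides by m/(1-1): nm = 0 × m/(1-1)

Step 4 multiplies both sides by m/(1-1). However, 1-1 = 0, so this is multiplication by m/0, which is undefined. We cannot multiply by an undefined expression.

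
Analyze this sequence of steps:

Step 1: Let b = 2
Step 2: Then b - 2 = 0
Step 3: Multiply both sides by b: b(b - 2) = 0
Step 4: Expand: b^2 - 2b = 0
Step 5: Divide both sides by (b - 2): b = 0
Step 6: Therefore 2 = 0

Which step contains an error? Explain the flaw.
Step 5: Divide both sides by (b - 2): b = 0

Step 5 divides both sides by (b - 2). However, since b = 2, we have (b - 2) = 0. Division by zero is undefined, making this step invalid.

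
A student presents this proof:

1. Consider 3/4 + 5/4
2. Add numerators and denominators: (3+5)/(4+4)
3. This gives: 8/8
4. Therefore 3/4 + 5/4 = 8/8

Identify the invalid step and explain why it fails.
Step 2: Add numerators and denominators: (3+5)/(4+4)

Step 2 incorrectly adds fractions by separately adding numerators and denominators. This is wrong. The correct method requires a common denominator: 3/4 + 5/4 = (3×4 + 5×4)/(4×4) = 32/16 = 2. The method used gives 8/8, which is different.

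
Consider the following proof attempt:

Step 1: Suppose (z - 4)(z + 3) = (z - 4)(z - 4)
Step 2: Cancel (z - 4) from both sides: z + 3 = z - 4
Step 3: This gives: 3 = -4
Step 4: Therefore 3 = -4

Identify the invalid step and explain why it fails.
Step 2: Cancel (z - 4) from both sides: z + 3 = z - 4

Step 2 cancels (z - 4) from both sides. This is only valid if (z - 4) ≠ 0, i.e., z ≠ 4. When z = 4, both sides equal zero regardless of the other factors. The correct approach requires considering z = 4 as a separate case.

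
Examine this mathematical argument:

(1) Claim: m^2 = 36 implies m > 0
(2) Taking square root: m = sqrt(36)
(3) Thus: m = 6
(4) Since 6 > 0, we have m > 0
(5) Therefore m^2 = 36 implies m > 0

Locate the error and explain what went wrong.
Step 2: Taking square root: m = sqrt(36)

Step 2 takes the square root and assumes the positive root only. The equation m^2 = 36 actually has two solutions: m = 6 and m = -6. The proof silently assumes m > 0 without justification, then uses this assumption to conclude m > 0, which is circular. The counterexample m = -6 shows the claim is false.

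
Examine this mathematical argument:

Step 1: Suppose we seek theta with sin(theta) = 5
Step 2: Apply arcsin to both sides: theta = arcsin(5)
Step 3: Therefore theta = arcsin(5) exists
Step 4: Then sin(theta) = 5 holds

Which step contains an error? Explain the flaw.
Step 2: Apply arcsin to both sides: theta = arcsin(5)

Step 2 applies arcsin to 5. However, arcsin(x) is only defined for x in [-1, 1] because sin(theta) can only produce values in that range. Since |5| > 1, arcsin(5) is undefined. There is no angle whose sine equals 5.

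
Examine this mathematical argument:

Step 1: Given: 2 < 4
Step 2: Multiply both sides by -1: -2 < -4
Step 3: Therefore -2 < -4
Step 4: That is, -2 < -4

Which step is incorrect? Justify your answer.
Step 2: Multiply both sides by -1: -2 < -4

Step 2 multiplies both sides by -1 but fails to reverse the inequality sign. When multiplying (or dividing) an inequality by a negative number, the direction must be reversed. Since 2 < 4, we should get -2 > -4, i.e., -2 > -4.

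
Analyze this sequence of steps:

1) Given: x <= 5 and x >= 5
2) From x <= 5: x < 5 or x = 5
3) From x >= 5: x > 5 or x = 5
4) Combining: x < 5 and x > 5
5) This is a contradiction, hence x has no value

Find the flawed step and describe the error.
Step 4: Combining: x < 5 and x > 5

Step 4 incorrectly combines the conditions. From x <= 5 and x >= 5, the intersection is x = 5. The error treats the 'or' cases as 'and' requirements. The correct conclusion is that x = 5 is the unique solution, not that no solution exists.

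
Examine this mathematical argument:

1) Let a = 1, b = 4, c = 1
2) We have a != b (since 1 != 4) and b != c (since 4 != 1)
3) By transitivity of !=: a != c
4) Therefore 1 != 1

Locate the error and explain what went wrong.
Step 3: By transitivity of !=: a != c

Step 3 incorrectly applies transitivity to the '!=' relation. Transitivity states: if a R b and b R c, then a R c. However, '!=' is not transitive. Counterexample: 1 != 4 and 4 != 1, but 1 = 1 (both equal 1). Transitivity holds for relations like <, <=, =, but not for !=.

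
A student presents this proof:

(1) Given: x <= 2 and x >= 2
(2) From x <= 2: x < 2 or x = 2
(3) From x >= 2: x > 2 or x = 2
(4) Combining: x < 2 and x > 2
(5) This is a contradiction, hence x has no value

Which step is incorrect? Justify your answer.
Step 4: Combining: x < 2 and x > 2

Step 4 incorrectly combines the conditions. From x <= 2 and x >= 2, the intersection is x = 2. The error treats the 'or' cases as 'and' requirements. The correct conclusion is that x = 2 is the unique solution, not that no solution exists.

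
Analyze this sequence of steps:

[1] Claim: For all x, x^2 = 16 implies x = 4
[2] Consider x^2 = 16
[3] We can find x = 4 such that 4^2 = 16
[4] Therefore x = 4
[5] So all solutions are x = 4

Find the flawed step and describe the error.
Step 4: Therefore x = 4

Step 4 incorrectly concludes that x = 4 is the only solution. The proof shows that x = 4 is A solution (existence), but does not show it is the ONLY solution (uniqueness). In fact, x = -4 is also a solution since (-4)^2 = 16. Finding one solution doesn't prove there are no others.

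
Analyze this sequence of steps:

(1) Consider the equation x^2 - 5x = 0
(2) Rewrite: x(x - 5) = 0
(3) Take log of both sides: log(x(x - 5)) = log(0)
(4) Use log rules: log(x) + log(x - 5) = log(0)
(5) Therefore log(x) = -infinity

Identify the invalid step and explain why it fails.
Step 3: Take log of both sides: log(x(x - 5)) = log(0)

Step 3 takes the logarithm of both sides, resulting in log(0) on the right side. The logarithm is only defined for positive numbers; log(0) is undefined (approaches negative infinity). This operation is invalid.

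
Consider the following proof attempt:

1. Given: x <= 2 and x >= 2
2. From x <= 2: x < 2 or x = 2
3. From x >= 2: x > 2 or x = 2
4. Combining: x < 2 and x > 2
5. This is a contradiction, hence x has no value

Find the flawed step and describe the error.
Step 4: Combining: x < 2 and x > 2

Step 4 incorrectly combines the conditions. From x <= 2 and x >= 2, the intersection is x = 2. The error treats the 'or' cases as 'and' requirements. The correct conclusion is that x = 2 is the unique solution, not that no solution exists.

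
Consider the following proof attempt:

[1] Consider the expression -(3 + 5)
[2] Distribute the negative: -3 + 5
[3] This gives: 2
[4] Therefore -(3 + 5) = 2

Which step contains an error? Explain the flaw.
Step 2: Distribute the negative: -3 + 5

Step 2 incorrectly distributes the negative sign. The correct distribution is -(3 + 5) = -3 - 5 = -8. The negative must be applied to both terms, not just the first. The error treats -(3 + 5) as -3 + 5, which equals 2 instead of -8.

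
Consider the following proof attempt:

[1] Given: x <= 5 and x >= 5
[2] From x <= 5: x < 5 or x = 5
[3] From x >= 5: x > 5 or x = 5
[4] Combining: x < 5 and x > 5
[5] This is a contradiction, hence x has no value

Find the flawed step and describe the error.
Step 4: Combining: x < 5 and x > 5

Step 4 incorrectly combines the conditions. From x <= 5 and x >= 5, the intersection is x = 5. The error treats the 'or' cases as 'and' requirements. The correct conclusion is that x = 5 is the unique solution, not that no solution exists.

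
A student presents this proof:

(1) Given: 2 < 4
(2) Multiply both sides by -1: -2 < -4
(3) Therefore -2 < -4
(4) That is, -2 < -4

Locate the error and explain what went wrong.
Step 2: Multiply both sides by -1: -2 < -4

Step 2 multiplies both sides by -1 but fails to reverse the inequality sign. When multiplying (or dividing) an inequality by a negative number, the direction must be reversed. Since 2 < 4, we should get -2 > -4, i.e., -2 > -4.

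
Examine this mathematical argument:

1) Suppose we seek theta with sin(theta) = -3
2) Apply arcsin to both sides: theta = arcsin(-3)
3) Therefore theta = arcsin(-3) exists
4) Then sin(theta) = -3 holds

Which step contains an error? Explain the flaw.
Step 2: Apply arcsin to both sides: theta = arcsin(-3)

Step 2 applies arcsin to -3. However, arcsin(x) is only defined for x in [-1, 1] because sin(theta) can only produce values in that range. Since |-3| > 1, arcsin(-3) is undefined. There is no angle whose sine equals -3.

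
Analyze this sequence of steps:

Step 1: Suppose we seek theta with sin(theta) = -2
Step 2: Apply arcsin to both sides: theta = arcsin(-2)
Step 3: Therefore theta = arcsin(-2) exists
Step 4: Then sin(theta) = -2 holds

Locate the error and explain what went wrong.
Step 2: Apply arcsin to both sides: theta = arcsin(-2)

Step 2 applies arcsin to -2. However, arcsin(x) is only defined for x in [-1, 1] because sin(theta) can only produce values in that range. Since |-2| > 1, arcsin(-2) is undefined. There is no angle whose sine equals -2.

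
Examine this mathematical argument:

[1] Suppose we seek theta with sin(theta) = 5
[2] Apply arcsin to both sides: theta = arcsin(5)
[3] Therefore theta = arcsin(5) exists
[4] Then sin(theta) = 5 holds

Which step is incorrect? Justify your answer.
Step 2: Apply arcsin to both sides: theta = arcsin(5)

Step 2 applies arcsin to 5. However, arcsin(x) is only defined for x in [-1, 1] because sin(theta) can only produce values in that range. Since |5| > 1, arcsin(5) is undefined. There is no angle whose sine equals 5.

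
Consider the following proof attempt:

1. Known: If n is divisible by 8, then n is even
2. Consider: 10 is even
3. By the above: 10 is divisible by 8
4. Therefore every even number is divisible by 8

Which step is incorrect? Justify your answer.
Step 3: By the above: 10 is divisible by 8

Step 3 commits the fallacy of affirming the consequent. The known fact 'divisible by 8 → even' does NOT imply 'even → divisible by 8'. That would be the converse, which is false. For example, 10 is even but 10 ÷ 8 = 1.25, which is not an integer.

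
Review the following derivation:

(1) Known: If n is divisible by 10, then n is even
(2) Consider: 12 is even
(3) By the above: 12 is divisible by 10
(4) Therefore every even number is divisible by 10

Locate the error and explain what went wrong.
Step 3: By the above: 12 is divisible by 10

Step 3 commits the fallacy of affirming the consequent. The known fact 'divisible by 10 → even' does NOT imply 'even → divisible by 10'. That would be the converse, which is false. For example, 12 is even but 12 ÷ 10 = 1.20, which is not an integer.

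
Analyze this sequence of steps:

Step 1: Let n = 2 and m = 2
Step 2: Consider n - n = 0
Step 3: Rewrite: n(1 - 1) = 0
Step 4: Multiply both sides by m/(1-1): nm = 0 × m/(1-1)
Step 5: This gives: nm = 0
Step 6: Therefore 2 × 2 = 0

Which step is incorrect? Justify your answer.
Step 4: Multiply both sides by m/(1-1): nm = 0 × m/(1-1)

Step 4 multiplies both sides by m/(1-1). However, 1-1 = 0, so this is multiplication by m/0, which is undefined. We cannot multiply by an undefined expression.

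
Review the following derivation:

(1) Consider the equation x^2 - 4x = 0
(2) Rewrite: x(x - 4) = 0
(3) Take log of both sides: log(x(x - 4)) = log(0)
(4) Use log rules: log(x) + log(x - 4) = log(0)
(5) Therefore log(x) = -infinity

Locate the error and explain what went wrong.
Step 3: Take log of both sides: log(x(x - 4)) = log(0)

Step 3 takes the logarithm of both sides, resulting in log(0) on the right side. The logarithm is only defined for positive numbers; log(0) is undefined (approaches negative infinity). This operation is invalid.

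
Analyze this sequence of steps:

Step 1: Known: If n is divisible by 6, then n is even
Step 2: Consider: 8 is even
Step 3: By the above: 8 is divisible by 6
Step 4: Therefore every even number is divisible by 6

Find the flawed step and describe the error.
Step 3: By the above: 8 is divisible by 6

Step 3 commits the fallacy of affirming the consequent. The known fact 'divisible by 6 → even' does NOT imply 'even → divisible by 6'. That would be the converse, which is false. For example, 8 is even but 8 ÷ 6 = 1.33, which is not an integer.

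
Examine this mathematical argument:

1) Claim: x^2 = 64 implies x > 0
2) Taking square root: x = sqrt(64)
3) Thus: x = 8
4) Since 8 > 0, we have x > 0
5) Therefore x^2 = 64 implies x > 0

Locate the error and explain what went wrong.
Step 2: Taking square root: x = sqrt(64)

Step 2 takes the square root and assumes the positive root only. The equation x^2 = 64 actually has two solutions: x = 8 and x = -8. The proof silently assumes x > 0 without justification, then uses this assumption to conclude x > 0, which is circular. The counterexample x = -8 shows the claim is false.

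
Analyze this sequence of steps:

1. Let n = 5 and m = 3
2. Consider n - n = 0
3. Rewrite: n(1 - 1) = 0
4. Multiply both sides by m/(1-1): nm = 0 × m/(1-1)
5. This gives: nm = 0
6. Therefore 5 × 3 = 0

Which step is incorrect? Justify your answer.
Step 4: Multiply both sides by m/(1-1): nm = 0 × m/(1-1)

Step 4 multiplies both sides by m/(1-1). However, 1-1 = 0, so this is multiplication by m/0, which is undefined. We cannot multiply by an undefined expression.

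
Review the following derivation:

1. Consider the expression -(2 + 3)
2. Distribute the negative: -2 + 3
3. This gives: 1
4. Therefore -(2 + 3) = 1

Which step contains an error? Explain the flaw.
Step 2: Distribute the negative: -2 + 3

Step 2 incorrectly distributes the negative sign. The correct distribution is -(2 + 3) = -2 - 3 = -5. The negative must be applied to both terms, not just the first. The error treats -(2 + 3) as -2 + 3, which equals 1 instead of -5.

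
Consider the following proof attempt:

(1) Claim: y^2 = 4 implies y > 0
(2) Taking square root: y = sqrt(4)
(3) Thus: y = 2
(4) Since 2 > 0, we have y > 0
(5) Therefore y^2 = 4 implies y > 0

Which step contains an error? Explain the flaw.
Step 2: Taking square root: y = sqrt(4)

Step 2 takes the square root and assumes the positive root only. The equation y^2 = 4 actually has two solutions: y = 2 and y = -2. The proof silently assumes y > 0 without justification, then uses this assumption to conclude y > 0, which is circular. The counterexample y = -2 shows the claim is false.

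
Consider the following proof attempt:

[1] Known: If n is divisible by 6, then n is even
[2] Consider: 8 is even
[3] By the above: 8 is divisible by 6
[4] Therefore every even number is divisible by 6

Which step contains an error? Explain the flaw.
Step 3: By the above: 8 is divisible by 6

Step 3 commits the fallacy of affirming the consequent. The known fact 'divisible by 6 → even' does NOT imply 'even → divisible by 6'. That would be the converse, which is false. For example, 8 is even but 8 ÷ 6 = 1.33, which is not an integer.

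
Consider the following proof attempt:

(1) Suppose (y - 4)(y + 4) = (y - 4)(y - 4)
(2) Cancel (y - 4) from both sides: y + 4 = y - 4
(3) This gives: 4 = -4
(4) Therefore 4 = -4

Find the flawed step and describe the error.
Step 2: Cancel (y - 4) from both sides: y + 4 = y - 4

Step 2 cancels (y - 4) from both sides. This is only valid if (y - 4) ≠ 0, i.e., y ≠ 4. When y = 4, both sides equal zero regardless of the other factors. The correct approach requires considering y = 4 as a separate case.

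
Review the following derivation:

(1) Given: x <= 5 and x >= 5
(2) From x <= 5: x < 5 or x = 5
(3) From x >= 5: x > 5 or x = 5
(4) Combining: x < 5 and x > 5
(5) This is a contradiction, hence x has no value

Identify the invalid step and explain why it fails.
Step 4: Combining: x < 5 and x > 5

Step 4 incorrectly combines the conditions. From x <= 5 and x >= 5, the intersection is x = 5. The error treats the 'or' cases as 'and' requirements. The correct conclusion is that x = 5 is the unique solution, not that no solution exists.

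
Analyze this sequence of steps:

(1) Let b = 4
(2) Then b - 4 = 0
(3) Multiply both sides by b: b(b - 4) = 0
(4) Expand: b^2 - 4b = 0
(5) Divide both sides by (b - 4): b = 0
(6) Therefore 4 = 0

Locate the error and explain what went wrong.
Step 5: Divide both sides by (b - 4): b = 0

Step 5 divides both sides by (b - 4). However, since b = 4, we have (b - 4) = 0. Division by zero is undefined, making this step invalid.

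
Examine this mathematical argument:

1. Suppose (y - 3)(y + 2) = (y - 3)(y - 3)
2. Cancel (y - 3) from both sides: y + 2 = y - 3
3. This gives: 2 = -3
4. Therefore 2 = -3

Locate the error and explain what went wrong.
Step 2: Cancel (y - 3) from both sides: y + 2 = y - 3

Step 2 cancels (y - 3) from both sides. This is only valid if (y - 3) ≠ 0, i.e., y ≠ 3. When y = 3, both sides equal zero regardless of the other factors. The correct approach requires considering y = 3 as a separate case.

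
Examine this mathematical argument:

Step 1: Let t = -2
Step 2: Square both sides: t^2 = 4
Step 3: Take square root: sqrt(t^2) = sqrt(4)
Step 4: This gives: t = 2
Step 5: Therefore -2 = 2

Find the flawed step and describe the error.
Step 4: This gives: t = 2

Step 4 incorrectly states that sqrt(t^2) = t. The correct identity is sqrt(t^2) = |t|. Since t = -2 < 0, we have sqrt(t^2) = |-2| = 2, not t = -2.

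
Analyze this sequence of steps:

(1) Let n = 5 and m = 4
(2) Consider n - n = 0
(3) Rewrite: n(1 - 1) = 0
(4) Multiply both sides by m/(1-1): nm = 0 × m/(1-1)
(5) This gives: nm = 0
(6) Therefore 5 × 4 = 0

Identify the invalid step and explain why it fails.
Step 4: Multiply both sides by m/(1-1): nm = 0 × m/(1-1)

Step 4 multiplies both sides by m/(1-1). However, 1-1 = 0, so this is multiplication by m/0, which is undefined. We cannot multiply by an undefined expression.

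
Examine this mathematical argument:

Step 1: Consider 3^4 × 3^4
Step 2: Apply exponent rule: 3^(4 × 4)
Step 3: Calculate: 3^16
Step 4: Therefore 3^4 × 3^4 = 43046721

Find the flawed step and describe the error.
Step 2: Apply exponent rule: 3^(4 × 4)

Step 2 incorrectly states that a^b × a^c = a^(b×c). The correct rule is a^b × a^c = a^(b+c). The actual value is 3^4 × 3^4 = 3^8 = 6561, not 3^16 = 43046721.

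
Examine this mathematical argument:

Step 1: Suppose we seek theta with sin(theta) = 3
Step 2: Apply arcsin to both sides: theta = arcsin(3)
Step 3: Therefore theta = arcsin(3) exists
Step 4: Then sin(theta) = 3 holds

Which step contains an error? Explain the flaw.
Step 2: Apply arcsin to both sides: theta = arcsin(3)

Step 2 applies arcsin to 3. However, arcsin(x) is only defined for x in [-1, 1] because sin(theta) can only produce values in that range. Since |3| > 1, arcsin(3) is undefined. There is no angle whose sine equals 3.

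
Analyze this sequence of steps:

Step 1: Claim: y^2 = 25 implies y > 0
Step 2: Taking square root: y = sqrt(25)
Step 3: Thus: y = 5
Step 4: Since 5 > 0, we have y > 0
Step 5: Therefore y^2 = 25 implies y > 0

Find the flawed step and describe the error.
Step 2: Taking square root: y = sqrt(25)

Step 2 takes the square root and assumes the positive root only. The equation y^2 = 25 actually has two solutions: y = 5 and y = -5. The proof silently assumes y > 0 without justification, then uses this assumption to conclude y > 0, which is circular. The counterexample y = -5 shows the claim is false.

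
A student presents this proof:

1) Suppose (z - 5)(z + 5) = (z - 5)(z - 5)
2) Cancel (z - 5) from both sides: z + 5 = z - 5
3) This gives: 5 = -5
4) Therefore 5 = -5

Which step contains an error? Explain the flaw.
Step 2: Cancel (z - 5) from both sides: z + 5 = z - 5

Step 2 cancels (z - 5) from both sides. This is only valid if (z - 5) ≠ 0, i.e., z ≠ 5. When z = 5, both sides equal zero regardless of the other factors. The correct approach requires considering z = 5 as a separate case.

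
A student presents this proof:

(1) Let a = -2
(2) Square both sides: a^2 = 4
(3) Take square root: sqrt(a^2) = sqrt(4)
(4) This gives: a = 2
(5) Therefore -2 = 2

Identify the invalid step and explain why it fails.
Step 4: This gives: a = 2

Step 4 incorrectly states that sqrt(a^2) = a. The correct identity is sqrt(a^2) = |a|. Since a = -2 < 0, we have sqrt(a^2) = |-2| = 2, not a = -2.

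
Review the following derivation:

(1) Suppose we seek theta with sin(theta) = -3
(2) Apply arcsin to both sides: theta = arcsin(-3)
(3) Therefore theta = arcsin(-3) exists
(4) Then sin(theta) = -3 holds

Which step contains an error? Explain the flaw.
Step 2: Apply arcsin to both sides: theta = arcsin(-3)

Step 2 applies arcsin to -3. However, arcsin(x) is only defined for x in [-1, 1] because sin(theta) can only produce values in that range. Since |-3| > 1, arcsin(-3) is undefined. There is no angle whose sine equals -3.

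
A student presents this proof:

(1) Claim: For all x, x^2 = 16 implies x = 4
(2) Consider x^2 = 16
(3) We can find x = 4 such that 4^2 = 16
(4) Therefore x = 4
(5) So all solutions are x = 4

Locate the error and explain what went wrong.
Step 4: Therefore x = 4

Step 4 incorrectly concludes that x = 4 is the only solution. The proof shows that x = 4 is A solution (existence), but does not show it is the ONLY solution (uniqueness). In fact, x = -4 is also a solution since (-4)^2 = 16. Finding one solution doesn't prove there are no others.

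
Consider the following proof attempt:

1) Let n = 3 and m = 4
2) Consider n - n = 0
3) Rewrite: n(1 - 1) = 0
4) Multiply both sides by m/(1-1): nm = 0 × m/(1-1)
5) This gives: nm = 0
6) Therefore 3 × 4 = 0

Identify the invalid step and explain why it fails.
Step 4: Multiply both sides by m/(1-1): nm = 0 × m/(1-1)

Step 4 multiplies both sides by m/(1-1). However, 1-1 = 0, so this is multiplication by m/0, which is undefined. We cannot multiply by an undefined expression.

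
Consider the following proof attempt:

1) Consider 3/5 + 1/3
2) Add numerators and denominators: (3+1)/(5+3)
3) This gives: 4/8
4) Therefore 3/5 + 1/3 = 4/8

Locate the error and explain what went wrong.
Step 2: Add numerators and denominators: (3+1)/(5+3)

Step 2 incorrectly adds fractions by separately adding numerators and denominators. This is wrong. The correct method requires a common denominator: 3/5 + 1/3 = (3×3 + 1×5)/(5×3) = 14/15 = 14/15. The method used gives 4/8, which is different.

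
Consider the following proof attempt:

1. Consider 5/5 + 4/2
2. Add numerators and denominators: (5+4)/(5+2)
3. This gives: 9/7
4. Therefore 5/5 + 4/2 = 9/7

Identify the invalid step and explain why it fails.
Step 2: Add numerators and denominators: (5+4)/(5+2)

Step 2 incorrectly adds fractions by separately adding numerators and denominators. This is wrong. The correct method requires a common denominator: 5/5 + 4/2 = (5×2 + 4×5)/(5×2) = 30/10 = 3. The method used gives 9/7, which is different.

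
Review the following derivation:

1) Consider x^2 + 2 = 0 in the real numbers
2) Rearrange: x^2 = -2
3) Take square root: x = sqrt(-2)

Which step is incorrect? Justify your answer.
Step 3: Take square root: x = sqrt(-2)

Step 3 takes the square root of -2, which is negative. In the real number system, the square root of a negative number is undefined. The equation x^2 + 2 = 0 has no real solutions. Square roots of negative numbers only exist in the complex numbers.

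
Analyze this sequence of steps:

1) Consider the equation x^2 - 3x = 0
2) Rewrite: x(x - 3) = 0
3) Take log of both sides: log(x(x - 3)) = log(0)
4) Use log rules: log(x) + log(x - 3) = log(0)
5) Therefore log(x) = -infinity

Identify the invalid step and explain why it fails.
Step 3: Take log of both sides: log(x(x - 3)) = log(0)

Step 3 takes the logarithm of both sides, resulting in log(0) on the right side. The logarithm is only defined for positive numbers; log(0) is undefined (approaches negative infinity). This operation is invalid.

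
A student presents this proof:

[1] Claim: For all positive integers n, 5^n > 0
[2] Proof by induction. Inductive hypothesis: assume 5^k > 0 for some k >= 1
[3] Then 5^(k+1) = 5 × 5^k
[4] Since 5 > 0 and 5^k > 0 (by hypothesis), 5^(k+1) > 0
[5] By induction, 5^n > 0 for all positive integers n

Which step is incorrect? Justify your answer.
Step 5: By induction, 5^n > 0 for all positive integers n

Step 5 concludes the proof by induction, but no base case was ever established. A valid induction proof requires: (1) a base case proving 5^1 > 0, and (2) an inductive step showing IF 5^k > 0 THEN 5^(k+1) > 0. Steps 2-4 correctly establish the inductive step, but without the base case the conclusion in step 5 does not follow.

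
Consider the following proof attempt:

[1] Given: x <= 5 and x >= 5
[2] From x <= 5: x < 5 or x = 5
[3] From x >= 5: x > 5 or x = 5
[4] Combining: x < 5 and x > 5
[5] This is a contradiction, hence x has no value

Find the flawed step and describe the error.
Step 4: Combining: x < 5 and x > 5

Step 4 incorrectly combines the conditions. From x <= 5 and x >= 5, the intersection is x = 5. The error treats the 'or' cases as 'and' requirements. The correct conclusion is that x = 5 is the unique solution, not that no solution exists.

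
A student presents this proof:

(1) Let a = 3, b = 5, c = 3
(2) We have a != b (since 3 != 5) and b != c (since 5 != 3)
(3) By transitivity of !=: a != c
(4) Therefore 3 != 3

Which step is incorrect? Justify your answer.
Step 3: By transitivity of !=: a != c

Step 3 incorrectly applies transitivity to the '!=' relation. Transitivity states: if a R b and b R c, then a R c. However, '!=' is not transitive. Counterexample: 3 != 5 and 5 != 3, but 3 = 3 (both equal 3). Transitivity holds for relations like <, <=, =, but not for !=.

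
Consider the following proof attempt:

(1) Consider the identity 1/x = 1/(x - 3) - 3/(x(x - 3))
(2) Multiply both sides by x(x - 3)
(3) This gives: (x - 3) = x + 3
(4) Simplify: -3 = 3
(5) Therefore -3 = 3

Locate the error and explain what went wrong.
Step 3: This gives: (x - 3) = x + 3

Step 3 makes a sign error when clearing denominators. Multiplying -3/(x(x - 3)) by x(x - 3) gives -3, not +3. The correct result is (x - 3) = x - 3, which is trivially true, not (x - 3) = x + 3. (Step 1 is a valid identity: 1/(x - 3) - 3/(x(x - 3)) = (x - 3)/(x(x - 3)) = 1/x.)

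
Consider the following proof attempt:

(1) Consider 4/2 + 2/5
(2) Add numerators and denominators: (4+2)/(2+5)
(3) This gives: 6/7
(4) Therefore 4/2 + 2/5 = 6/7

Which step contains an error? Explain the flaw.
Step 2: Add numerators and denominators: (4+2)/(2+5)

Step 2 incorrectly adds fractions by separately adding numerators and denominators. This is wrong. The correct method requires a common denominator: 4/2 + 2/5 = (4×5 + 2×2)/(2×5) = 24/10 = 12/5. The method used gives 6/7, which is different.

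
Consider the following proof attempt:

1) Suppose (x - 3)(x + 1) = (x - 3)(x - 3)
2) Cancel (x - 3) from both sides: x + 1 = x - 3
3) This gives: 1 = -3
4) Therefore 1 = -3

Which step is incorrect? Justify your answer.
Step 2: Cancel (x - 3) from both sides: x + 1 = x - 3

Step 2 cancels (x - 3) from both sides. This is only valid if (x - 3) ≠ 0, i.e., x ≠ 3. When x = 3, both sides equal zero regardless of the other factors. The correct approach requires considering x = 3 as a separate case.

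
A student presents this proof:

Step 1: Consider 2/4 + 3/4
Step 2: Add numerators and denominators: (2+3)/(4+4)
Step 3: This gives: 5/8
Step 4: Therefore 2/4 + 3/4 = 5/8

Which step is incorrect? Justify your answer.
Step 2: Add numerators and denominators: (2+3)/(4+4)

Step 2 incorrectly adds fractions by separately adding numerators and denominators. This is wrong. The correct method requires a common denominator: 2/4 + 3/4 = (2×4 + 3×4)/(4×4) = 20/16 = 5/4. The method used gives 5/8, which is different.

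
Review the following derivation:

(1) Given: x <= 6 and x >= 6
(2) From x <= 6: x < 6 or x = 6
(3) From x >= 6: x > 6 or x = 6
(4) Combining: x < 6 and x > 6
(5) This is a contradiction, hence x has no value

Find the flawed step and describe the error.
Step 4: Combining: x < 6 and x > 6

Step 4 incorrectly combines the conditions. From x <= 6 and x >= 6, the intersection is x = 6. The error treats the 'or' cases as 'and' requirements. The correct conclusion is that x = 6 is the unique solution, not that no solution exists.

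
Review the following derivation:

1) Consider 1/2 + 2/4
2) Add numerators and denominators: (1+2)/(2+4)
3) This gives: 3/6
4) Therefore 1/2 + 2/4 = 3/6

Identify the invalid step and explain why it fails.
Step 2: Add numerators and denominators: (1+2)/(2+4)

Step 2 incorrectly adds fractions by separately adding numerators and denominators. This is wrong. The correct method requires a common denominator: 1/2 + 2/4 = (1×4 + 2×2)/(2×4) = 8/8 = 1. The method used gives 3/6, which is different.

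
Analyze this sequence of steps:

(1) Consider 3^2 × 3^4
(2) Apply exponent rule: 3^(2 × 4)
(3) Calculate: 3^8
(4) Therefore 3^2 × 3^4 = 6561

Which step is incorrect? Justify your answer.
Step 2: Apply exponent rule: 3^(2 × 4)

Step 2 incorrectly states that a^b × a^c = a^(b×c). The correct rule is a^b × a^c = a^(b+c). The actual value is 3^2 × 3^4 = 3^6 = 729, not 3^8 = 6561.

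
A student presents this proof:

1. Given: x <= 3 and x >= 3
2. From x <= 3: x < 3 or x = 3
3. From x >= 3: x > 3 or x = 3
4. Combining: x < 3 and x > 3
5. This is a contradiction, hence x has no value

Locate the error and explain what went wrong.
Step 4: Combining: x < 3 and x > 3

Step 4 incorrectly combines the conditions. From x <= 3 and x >= 3, the intersection is x = 3. The error treats the 'or' cases as 'and' requirements. The correct conclusion is that x = 3 is the unique solution, not that no solution exists.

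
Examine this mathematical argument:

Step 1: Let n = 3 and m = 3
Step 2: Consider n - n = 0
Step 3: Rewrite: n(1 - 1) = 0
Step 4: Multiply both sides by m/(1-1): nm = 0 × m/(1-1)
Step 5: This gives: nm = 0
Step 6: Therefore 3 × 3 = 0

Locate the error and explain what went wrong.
Step 4: Multiply both sides by m/(1-1): nm = 0 × m/(1-1)

Step 4 multiplies both sides by m/(1-1). However, 1-1 = 0, so this is multiplication by m/0, which is undefined. We cannot multiply by an undefined expression.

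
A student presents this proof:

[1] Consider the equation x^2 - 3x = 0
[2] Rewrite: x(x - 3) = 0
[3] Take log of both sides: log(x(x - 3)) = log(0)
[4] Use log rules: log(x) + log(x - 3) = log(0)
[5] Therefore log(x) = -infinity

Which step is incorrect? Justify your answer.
Step 3: Take log of both sides: log(x(x - 3)) = log(0)

Step 3 takes the logarithm of both sides, resulting in log(0) on the right side. The logarithm is only defined for positive numbers; log(0) is undefined (approaches negative infinity). This operation is invalid.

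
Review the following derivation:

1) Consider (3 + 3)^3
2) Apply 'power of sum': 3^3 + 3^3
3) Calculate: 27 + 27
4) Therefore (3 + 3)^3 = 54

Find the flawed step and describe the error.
Step 2: Apply 'power of sum': 3^3 + 3^3

Step 2 incorrectly applies a non-existent rule '(a+b)^n = a^n + b^n'. This is false in general. The correct expansion uses the binomial theorem. The actual value is (3 + 3)^3 = 6^3 = 216, not 54.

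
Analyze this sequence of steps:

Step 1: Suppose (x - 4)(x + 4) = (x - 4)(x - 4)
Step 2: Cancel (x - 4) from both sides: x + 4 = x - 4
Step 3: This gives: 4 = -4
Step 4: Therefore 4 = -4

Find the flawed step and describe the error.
Step 2: Cancel (x - 4) from both sides: x + 4 = x - 4

Step 2 cancels (x - 4) from both sides. This is only valid if (x - 4) ≠ 0, i.e., x ≠ 4. When x = 4, both sides equal zero regardless of the other factors. The correct approach requires considering x = 4 as a separate case.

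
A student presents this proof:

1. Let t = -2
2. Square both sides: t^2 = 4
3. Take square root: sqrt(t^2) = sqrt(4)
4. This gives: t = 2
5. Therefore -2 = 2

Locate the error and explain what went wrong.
Step 4: This gives: t = 2

Step 4 incorrectly states that sqrt(t^2) = t. The correct identity is sqrt(t^2) = |t|. Since t = -2 < 0, we have sqrt(t^2) = |-2| = 2, not t = -2.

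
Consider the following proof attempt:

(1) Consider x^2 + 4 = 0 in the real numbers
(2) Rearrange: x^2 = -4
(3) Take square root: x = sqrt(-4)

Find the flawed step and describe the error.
Step 3: Take square root: x = sqrt(-4)

Step 3 takes the square root of -4, which is negative. In the real number system, the square root of a negative number is undefined. The equation x^2 + 4 = 0 has no real solutions. Square roots of negative numbers only exist in the complex numbers.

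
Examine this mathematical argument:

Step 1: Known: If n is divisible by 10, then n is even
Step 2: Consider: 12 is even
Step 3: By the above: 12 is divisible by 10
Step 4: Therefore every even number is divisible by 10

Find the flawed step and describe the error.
Step 3: By the above: 12 is divisible by 10

Step 3 commits the fallacy of affirming the consequent. The known fact 'divisible by 10 → even' does NOT imply 'even → divisible by 10'. That would be the converse, which is false. For example, 12 is even but 12 ÷ 10 = 1.20, which is not an integer.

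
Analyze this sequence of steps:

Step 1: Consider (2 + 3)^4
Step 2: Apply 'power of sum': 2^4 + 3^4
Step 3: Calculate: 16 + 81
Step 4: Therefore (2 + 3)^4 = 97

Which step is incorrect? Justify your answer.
Step 2: Apply 'power of sum': 2^4 + 3^4

Step 2 incorrectly applies a non-existent rule '(a+b)^n = a^n + b^n'. This is false in general. The correct expansion uses the binomial theorem. The actual value is (2 + 3)^4 = 5^4 = 625, not 97.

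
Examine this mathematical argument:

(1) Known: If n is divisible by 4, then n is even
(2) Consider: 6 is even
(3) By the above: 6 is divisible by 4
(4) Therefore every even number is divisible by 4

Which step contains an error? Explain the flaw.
Step 3: By the above: 6 is divisible by 4

Step 3 commits the fallacy of affirming the consequent. The known fact 'divisible by 4 → even' does NOT imply 'even → divisible by 4'. That would be the converse, which is false. For example, 6 is even but 6 ÷ 4 = 1.50, which is not an integer.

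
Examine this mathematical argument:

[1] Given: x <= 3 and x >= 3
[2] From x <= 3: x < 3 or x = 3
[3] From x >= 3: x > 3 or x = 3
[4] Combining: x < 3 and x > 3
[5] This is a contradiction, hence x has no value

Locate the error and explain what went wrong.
Step 4: Combining: x < 3 and x > 3

Step 4 incorrectly combines the conditions. From x <= 3 and x >= 3, the intersection is x = 3. The error treats the 'or' cases as 'and' requirements. The correct conclusion is that x = 3 is the unique solution, not that no solution exists.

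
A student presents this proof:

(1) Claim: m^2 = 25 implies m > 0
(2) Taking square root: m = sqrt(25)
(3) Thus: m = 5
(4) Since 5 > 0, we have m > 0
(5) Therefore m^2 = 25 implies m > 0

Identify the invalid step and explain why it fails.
Step 2: Taking square root: m = sqrt(25)

Step 2 takes the square root and assumes the positive root only. The equation m^2 = 25 actually has two solutions: m = 5 and m = -5. The proof silently assumes m > 0 without justification, then uses this assumption to conclude m > 0, which is circular. The counterexample m = -5 shows the claim is false.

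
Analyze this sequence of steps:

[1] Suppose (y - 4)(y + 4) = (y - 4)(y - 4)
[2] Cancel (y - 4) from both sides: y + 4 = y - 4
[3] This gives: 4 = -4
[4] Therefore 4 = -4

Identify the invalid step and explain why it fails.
Step 2: Cancel (y - 4) from both sides: y + 4 = y - 4

Step 2 cancels (y - 4) from both sides. This is only valid if (y - 4) ≠ 0, i.e., y ≠ 4. When y = 4, both sides equal zero regardless of the other factors. The correct approach requires considering y = 4 as a separate case.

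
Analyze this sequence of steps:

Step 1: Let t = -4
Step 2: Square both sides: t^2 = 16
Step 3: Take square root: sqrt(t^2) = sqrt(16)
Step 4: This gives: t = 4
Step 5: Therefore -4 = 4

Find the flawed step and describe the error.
Step 4: This gives: t = 4

Step 4 incorrectly states that sqrt(t^2) = t. The correct identity is sqrt(t^2) = |t|. Since t = -4 < 0, we have sqrt(t^2) = |-4| = 4, not t = -4.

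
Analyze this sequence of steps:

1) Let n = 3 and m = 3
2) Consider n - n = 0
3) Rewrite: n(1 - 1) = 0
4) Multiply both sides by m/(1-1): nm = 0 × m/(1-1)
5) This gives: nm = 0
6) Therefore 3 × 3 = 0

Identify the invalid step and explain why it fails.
Step 4: Multiply both sides by m/(1-1): nm = 0 × m/(1-1)

Step 4 multiplies both sides by m/(1-1). However, 1-1 = 0, so this is multiplication by m/0, which is undefined. We cannot multiply by an undefined expression.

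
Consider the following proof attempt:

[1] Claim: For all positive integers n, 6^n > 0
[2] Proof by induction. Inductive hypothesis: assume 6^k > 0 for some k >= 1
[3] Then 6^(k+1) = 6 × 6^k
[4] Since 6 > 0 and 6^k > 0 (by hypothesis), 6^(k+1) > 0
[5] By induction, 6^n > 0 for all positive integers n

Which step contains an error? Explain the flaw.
Step 5: By induction, 6^n > 0 for all positive integers n

Step 5 concludes the proof by induction, but no base case was ever established. A valid induction proof requires: (1) a base case proving 6^1 > 0, and (2) an inductive step showing IF 6^k > 0 THEN 6^(k+1) > 0. Steps 2-4 correctly establish the inductive step, but without the base case the conclusion in step 5 does not follow.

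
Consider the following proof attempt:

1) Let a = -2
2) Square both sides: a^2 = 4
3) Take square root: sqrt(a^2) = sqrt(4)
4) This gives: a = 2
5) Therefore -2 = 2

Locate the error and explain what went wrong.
Step 4: This gives: a = 2

Step 4 incorrectly states that sqrt(a^2) = a. The correct identity is sqrt(a^2) = |a|. Since a = -2 < 0, we have sqrt(a^2) = |-2| = 2, not a = -2.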